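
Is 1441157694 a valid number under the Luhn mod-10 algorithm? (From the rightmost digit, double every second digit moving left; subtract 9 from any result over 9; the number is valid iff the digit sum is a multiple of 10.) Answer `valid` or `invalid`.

From the right, keep odd positions and double even positions (subtract 9 from any doubled value over 9):
  doubled (positions 2,4,...): 9 5 2 8 2 → sum 26
  kept (positions 1,3,...): 4 6 5 1 4 → sum 20
Total = 46.
46 mod 10 = 6, so the number is invalid.

invalid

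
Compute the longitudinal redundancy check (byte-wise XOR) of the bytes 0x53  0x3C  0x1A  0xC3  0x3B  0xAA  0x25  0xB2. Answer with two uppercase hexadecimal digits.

XOR the bytes together:
  start with 0x53
  0x53 ⊕ 0x3C = 0x6F
  0x6F ⊕ 0x1A = 0x75
  0x75 ⊕ 0xC3 = 0xB6
  0xB6 ⊕ 0x3B = 0x8D
  0x8D ⊕ 0xAA = 0x27
  0x27 ⊕ 0x25 = 0x02
  0x02 ⊕ 0xB2 = 0xB0

B0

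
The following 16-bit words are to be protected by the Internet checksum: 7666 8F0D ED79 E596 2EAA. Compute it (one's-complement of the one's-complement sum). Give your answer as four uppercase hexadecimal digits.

One's-complement addition (fold any carry out of bit 15 back into bit 0):
  0x7666 + 0x8F0D = 0x10573 → wrap carry → 0x0574
  0x0574 + 0xED79 = 0x0F2ED
  0xF2ED + 0xE596 = 0x1D883 → wrap carry → 0xD884
  0xD884 + 0x2EAA = 0x1072E → wrap carry → 0x072F
One's-complement sum = 0x072F.
Checksum = ~0x072F & 0xFFFF = 0xF8D0.

F8D0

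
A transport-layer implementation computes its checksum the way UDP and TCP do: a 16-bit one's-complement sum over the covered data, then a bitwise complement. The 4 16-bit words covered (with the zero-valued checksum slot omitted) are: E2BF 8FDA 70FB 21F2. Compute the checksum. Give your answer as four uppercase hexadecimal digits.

FA77

One's-complement addition (fold any carry out of bit 15 back into bit 0):
  0xE2BF + 0x8FDA = 0x17299 → wrap carry → 0x729A
  0x729A + 0x70FB = 0x0E395
  0xE395 + 0x21F2 = 0x10587 → wrap carry → 0x0588
One's-complement sum = 0x0588.
Checksum = ~0x0588 & 0xFFFF = 0xFA77.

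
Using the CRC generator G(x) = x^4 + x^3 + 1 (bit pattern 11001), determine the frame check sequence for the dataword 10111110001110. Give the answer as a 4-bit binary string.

0010

Append 4 zeros: 101111100011100000. Divide by 11001 (XOR where the leading bit is 1):
  pos 0: 10111 XOR 11001 = 01110
  pos 1: 11101 XOR 11001 = 00100
  pos 3: 10010 XOR 11001 = 01011
  pos 4: 10110 XOR 11001 = 01111
  pos 5: 11110 XOR 11001 = 00111
  pos 7: 11111 XOR 11001 = 00110
  pos 9: 11010 XOR 11001 = 00011
  pos 12: 11000 XOR 11001 = 00001
Remainder (last 4 bits) = 0010. This is the CRC / FCS.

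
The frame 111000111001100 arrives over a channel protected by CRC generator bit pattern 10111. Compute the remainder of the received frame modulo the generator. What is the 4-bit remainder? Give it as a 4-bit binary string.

Modulo-2 division of 111000111001100 by 10111:
  pos 0: 11100 XOR 10111 = 01011
  pos 1: 10110 XOR 10111 = 00001
  pos 5: 11110 XOR 10111 = 01001
  pos 6: 10010 XOR 10111 = 00101
  pos 8: 10111 XOR 10111 = 00000
Remainder = 0000 (zero — the frame passes the CRC check).

0000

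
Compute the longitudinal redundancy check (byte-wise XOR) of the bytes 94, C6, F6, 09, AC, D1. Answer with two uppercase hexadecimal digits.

XOR the bytes together:
  start with 0x94
  0x94 ⊕ 0xC6 = 0x52
  0x52 ⊕ 0xF6 = 0xA4
  0xA4 ⊕ 0x09 = 0xAD
  0xAD ⊕ 0xAC = 0x01
  0x01 ⊕ 0xD1 = 0xD0

D0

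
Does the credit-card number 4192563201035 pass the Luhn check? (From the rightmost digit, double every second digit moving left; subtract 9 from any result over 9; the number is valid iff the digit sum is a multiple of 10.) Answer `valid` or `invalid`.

From the right, keep odd positions and double even positions (subtract 9 from any doubled value over 9):
  doubled (positions 2,4,...): 6 2 4 3 4 2 → sum 21
  kept (positions 1,3,...): 5 0 0 3 5 9 4 → sum 26
Total = 47.
47 mod 10 = 7, so the number is invalid.

invalid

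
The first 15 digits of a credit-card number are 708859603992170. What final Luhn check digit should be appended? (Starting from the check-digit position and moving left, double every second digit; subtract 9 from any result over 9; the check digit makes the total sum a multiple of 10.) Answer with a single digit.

2

Partial digits right→left: 0 7 1 2 9 9 3 0 6 9 5 8 8 0 7
Double every second digit counting from the check-digit position (so the 1st, 3rd, 5th, ... of the partial from the right).
  doubled (with −9 where >9): 0 2 9 6 3 1 7 5 → sum 33
  kept as-is: 7 2 9 0 9 8 0 → sum 35
Total = 33 + 35 = 68.
Check digit = (10 − (68 mod 10)) mod 10 = 2.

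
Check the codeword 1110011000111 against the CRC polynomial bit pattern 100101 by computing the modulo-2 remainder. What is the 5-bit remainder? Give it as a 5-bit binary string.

Modulo-2 division of 1110011000111 by 100101:
  pos 0: 111001 XOR 100101 = 011100
  pos 1: 111001 XOR 100101 = 011100
  pos 2: 111000 XOR 100101 = 011101
  pos 3: 111010 XOR 100101 = 011111
  pos 4: 111110 XOR 100101 = 011011
  pos 5: 110111 XOR 100101 = 010010
  pos 6: 100101 XOR 100101 = 000000
Remainder = 00001 (nonzero — an error is detected).

00001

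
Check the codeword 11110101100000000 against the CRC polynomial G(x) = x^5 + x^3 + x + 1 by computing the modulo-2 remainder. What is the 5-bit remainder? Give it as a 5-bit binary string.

Modulo-2 division of 11110101100000000 by 101011:
  pos 0: 111101 XOR 101011 = 010110
  pos 1: 101100 XOR 101011 = 000111
  pos 4: 111110 XOR 101011 = 010101
  pos 5: 101010 XOR 101011 = 000001
  pos 10: 100000 XOR 101011 = 001011
Remainder = 10110 (nonzero — an error is detected).

10110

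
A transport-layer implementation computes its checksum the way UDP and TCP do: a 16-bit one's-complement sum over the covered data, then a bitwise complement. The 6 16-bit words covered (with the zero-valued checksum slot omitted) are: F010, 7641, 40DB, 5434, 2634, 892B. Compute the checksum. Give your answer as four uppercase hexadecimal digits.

One's-complement addition (fold any carry out of bit 15 back into bit 0):
  0xF010 + 0x7641 = 0x16651 → wrap carry → 0x6652
  0x6652 + 0x40DB = 0x0A72D
  0xA72D + 0x5434 = 0x0FB61
  0xFB61 + 0x2634 = 0x12195 → wrap carry → 0x2196
  0x2196 + 0x892B = 0x0AAC1
One's-complement sum = 0xAAC1.
Checksum = ~0xAAC1 & 0xFFFF = 0x553E.

553E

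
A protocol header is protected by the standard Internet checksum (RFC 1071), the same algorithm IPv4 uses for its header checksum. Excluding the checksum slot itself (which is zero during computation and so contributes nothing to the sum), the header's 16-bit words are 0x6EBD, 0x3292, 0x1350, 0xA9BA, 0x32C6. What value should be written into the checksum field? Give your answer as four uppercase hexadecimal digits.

One's-complement addition (fold any carry out of bit 15 back into bit 0):
  0x6EBD + 0x3292 = 0x0A14F
  0xA14F + 0x1350 = 0x0B49F
  0xB49F + 0xA9BA = 0x15E59 → wrap carry → 0x5E5A
  0x5E5A + 0x32C6 = 0x09120
One's-complement sum = 0x9120.
Checksum = ~0x9120 & 0xFFFF = 0x6EDF.

6EDF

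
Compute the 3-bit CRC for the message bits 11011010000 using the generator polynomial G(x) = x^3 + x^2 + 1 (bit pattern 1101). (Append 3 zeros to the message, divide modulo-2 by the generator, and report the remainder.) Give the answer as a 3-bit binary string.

101

Append 3 zeros: 11011010000000. Divide by 1101 (XOR where the leading bit is 1):
  pos 0: 1101 XOR 1101 = 0000
  pos 4: 1010 XOR 1101 = 0111
  pos 5: 1110 XOR 1101 = 0011
  pos 7: 1100 XOR 1101 = 0001
  pos 10: 1000 XOR 1101 = 0101
Remainder (last 3 bits) = 101. This is the CRC / FCS.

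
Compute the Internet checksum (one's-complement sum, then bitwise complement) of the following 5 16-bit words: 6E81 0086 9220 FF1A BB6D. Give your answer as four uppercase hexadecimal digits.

One's-complement addition (fold any carry out of bit 15 back into bit 0):
  0x6E81 + 0x0086 = 0x06F07
  0x6F07 + 0x9220 = 0x10127 → wrap carry → 0x0128
  0x0128 + 0xFF1A = 0x10042 → wrap carry → 0x0043
  0x0043 + 0xBB6D = 0x0BBB0
One's-complement sum = 0xBBB0.
Checksum = ~0xBBB0 & 0xFFFF = 0x444F.

444F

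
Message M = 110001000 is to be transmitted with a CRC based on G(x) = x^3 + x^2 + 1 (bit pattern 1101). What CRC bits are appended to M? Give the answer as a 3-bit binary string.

100

Append 3 zeros: 110001000000. Divide by 1101 (XOR where the leading bit is 1):
  pos 0: 1100 XOR 1101 = 0001
  pos 3: 1010 XOR 1101 = 0111
  pos 4: 1110 XOR 1101 = 0011
  pos 6: 1100 XOR 1101 = 0001
Remainder (last 3 bits) = 100. This is the CRC / FCS.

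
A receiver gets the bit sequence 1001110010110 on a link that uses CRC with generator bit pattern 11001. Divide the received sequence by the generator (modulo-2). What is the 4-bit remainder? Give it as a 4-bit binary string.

Modulo-2 division of 1001110010110 by 11001:
  pos 0: 10011 XOR 11001 = 01010
  pos 1: 10101 XOR 11001 = 01100
  pos 2: 11000 XOR 11001 = 00001
  pos 6: 10101 XOR 11001 = 01100
  pos 7: 11001 XOR 11001 = 00000
Remainder = 0000 (zero — the frame passes the CRC check).

0000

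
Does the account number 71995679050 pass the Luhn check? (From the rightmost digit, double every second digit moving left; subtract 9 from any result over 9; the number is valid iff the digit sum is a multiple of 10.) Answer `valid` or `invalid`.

From the right, keep odd positions and double even positions (subtract 9 from any doubled value over 9):
  doubled (positions 2,4,...): 1 9 3 9 2 → sum 24
  kept (positions 1,3,...): 0 0 7 5 9 7 → sum 28
Total = 52.
52 mod 10 = 2, so the number is invalid.

invalid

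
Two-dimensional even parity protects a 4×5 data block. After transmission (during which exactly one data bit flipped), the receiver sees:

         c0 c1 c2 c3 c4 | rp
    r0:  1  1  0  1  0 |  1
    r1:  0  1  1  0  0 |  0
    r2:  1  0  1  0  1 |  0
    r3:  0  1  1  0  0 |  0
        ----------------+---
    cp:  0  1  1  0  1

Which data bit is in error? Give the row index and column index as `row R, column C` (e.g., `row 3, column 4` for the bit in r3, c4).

Recompute each row's even parity and compare to rp:
  r0: data parity 1, sent rp 1 → ok
  r1: data parity 0, sent rp 0 → ok
  r2: data parity 1, sent rp 0 → mismatch
  r3: data parity 0, sent rp 0 → ok
Recompute each column's even parity and compare to cp:
  c0: data parity 0, sent cp 0 → ok
  c1: data parity 1, sent cp 1 → ok
  c2: data parity 1, sent cp 1 → ok
  c3: data parity 1, sent cp 0 → mismatch
  c4: data parity 1, sent cp 1 → ok
Exactly one row (r2) and one column (c3) fail → the flipped bit is at their intersection.

row 2, column 3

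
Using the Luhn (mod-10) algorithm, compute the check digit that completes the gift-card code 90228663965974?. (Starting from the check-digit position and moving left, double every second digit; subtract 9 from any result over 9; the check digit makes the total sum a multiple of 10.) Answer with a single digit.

1

Partial digits right→left: 4 7 9 5 6 9 3 6 6 8 2 2 0 9
Double every second digit counting from the check-digit position (so the 1st, 3rd, 5th, ... of the partial from the right).
  doubled (with −9 where >9): 8 9 3 6 3 4 0 → sum 33
  kept as-is: 7 5 9 6 8 2 9 → sum 46
Total = 33 + 46 = 79.
Check digit = (10 − (79 mod 10)) mod 10 = 1.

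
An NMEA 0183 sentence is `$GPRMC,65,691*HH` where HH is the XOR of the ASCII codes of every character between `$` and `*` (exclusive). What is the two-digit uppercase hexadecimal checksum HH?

XOR the ASCII codes of the payload characters:
  'G' = 0x47 → acc = 0x47
  'P' = 0x50 → acc = 0x17
  'R' = 0x52 → acc = 0x45
  'M' = 0x4D → acc = 0x08
  'C' = 0x43 → acc = 0x4B
  ',' = 0x2C → acc = 0x67
  '6' = 0x36 → acc = 0x51
  '5' = 0x35 → acc = 0x64
  ',' = 0x2C → acc = 0x48
  '6' = 0x36 → acc = 0x7E
  '9' = 0x39 → acc = 0x47
  '1' = 0x31 → acc = 0x76
Checksum = 0x76.

76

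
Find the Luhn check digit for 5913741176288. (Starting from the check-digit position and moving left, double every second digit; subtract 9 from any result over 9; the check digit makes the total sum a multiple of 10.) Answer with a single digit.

Partial digits right→left: 8 8 2 6 7 1 1 4 7 3 1 9 5
Double every second digit counting from the check-digit position (so the 1st, 3rd, 5th, ... of the partial from the right).
  doubled (with −9 where >9): 7 4 5 2 5 2 1 → sum 26
  kept as-is: 8 6 1 4 3 9 → sum 31
Total = 26 + 31 = 57.
Check digit = (10 − (57 mod 10)) mod 10 = 3.

3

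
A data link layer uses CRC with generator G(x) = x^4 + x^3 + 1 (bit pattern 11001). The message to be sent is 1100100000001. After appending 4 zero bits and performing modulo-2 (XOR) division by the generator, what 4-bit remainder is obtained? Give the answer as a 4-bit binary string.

Append 4 zeros: 11001000000010000. Divide by 11001 (XOR where the leading bit is 1):
  pos 0: 11001 XOR 11001 = 00000
  pos 12: 10000 XOR 11001 = 01001
Remainder (last 4 bits) = 1001. This is the CRC / FCS.

1001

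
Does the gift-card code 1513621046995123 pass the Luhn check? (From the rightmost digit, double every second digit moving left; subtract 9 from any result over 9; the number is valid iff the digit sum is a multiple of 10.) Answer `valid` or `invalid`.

valid

From the right, keep odd positions and double even positions (subtract 9 from any doubled value over 9):
  doubled (positions 2,4,...): 4 1 9 8 2 3 2 2 → sum 31
  kept (positions 1,3,...): 3 1 9 6 0 2 3 5 → sum 29
Total = 60.
60 mod 10 = 0, so the number is valid.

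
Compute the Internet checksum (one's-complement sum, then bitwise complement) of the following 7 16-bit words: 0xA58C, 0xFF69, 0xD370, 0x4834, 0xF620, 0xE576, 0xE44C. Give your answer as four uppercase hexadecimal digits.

One's-complement addition (fold any carry out of bit 15 back into bit 0):
  0xA58C + 0xFF69 = 0x1A4F5 → wrap carry → 0xA4F6
  0xA4F6 + 0xD370 = 0x17866 → wrap carry → 0x7867
  0x7867 + 0x4834 = 0x0C09B
  0xC09B + 0xF620 = 0x1B6BB → wrap carry → 0xB6BC
  0xB6BC + 0xE576 = 0x19C32 → wrap carry → 0x9C33
  0x9C33 + 0xE44C = 0x1807F → wrap carry → 0x8080
One's-complement sum = 0x8080.
Checksum = ~0x8080 & 0xFFFF = 0x7F7F.

7F7F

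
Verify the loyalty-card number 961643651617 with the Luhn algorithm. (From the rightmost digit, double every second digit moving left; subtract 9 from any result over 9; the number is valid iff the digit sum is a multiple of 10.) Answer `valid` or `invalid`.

invalid

From the right, keep odd positions and double even positions (subtract 9 from any doubled value over 9):
  doubled (positions 2,4,...): 2 2 3 8 2 9 → sum 26
  kept (positions 1,3,...): 7 6 5 3 6 6 → sum 33
Total = 59.
59 mod 10 = 9, so the number is invalid.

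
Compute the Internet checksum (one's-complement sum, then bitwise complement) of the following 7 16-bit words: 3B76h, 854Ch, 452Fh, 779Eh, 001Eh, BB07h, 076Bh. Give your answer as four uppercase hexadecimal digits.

BFDE

One's-complement addition (fold any carry out of bit 15 back into bit 0):
  0x3B76 + 0x854C = 0x0C0C2
  0xC0C2 + 0x452F = 0x105F1 → wrap carry → 0x05F2
  0x05F2 + 0x779E = 0x07D90
  0x7D90 + 0x001E = 0x07DAE
  0x7DAE + 0xBB07 = 0x138B5 → wrap carry → 0x38B6
  0x38B6 + 0x076B = 0x04021
One's-complement sum = 0x4021.
Checksum = ~0x4021 & 0xFFFF = 0xBFDE.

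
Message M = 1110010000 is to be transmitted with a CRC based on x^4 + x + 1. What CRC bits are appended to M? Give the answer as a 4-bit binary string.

Append 4 zeros: 11100100000000. Divide by 10011 (XOR where the leading bit is 1):
  pos 0: 11100 XOR 10011 = 01111
  pos 1: 11111 XOR 10011 = 01100
  pos 2: 11000 XOR 10011 = 01011
  pos 3: 10110 XOR 10011 = 00101
  pos 5: 10100 XOR 10011 = 00111
  pos 7: 11100 XOR 10011 = 01111
  pos 8: 11110 XOR 10011 = 01101
  pos 9: 11010 XOR 10011 = 01001
Remainder (last 4 bits) = 1001. This is the CRC / FCS.

1001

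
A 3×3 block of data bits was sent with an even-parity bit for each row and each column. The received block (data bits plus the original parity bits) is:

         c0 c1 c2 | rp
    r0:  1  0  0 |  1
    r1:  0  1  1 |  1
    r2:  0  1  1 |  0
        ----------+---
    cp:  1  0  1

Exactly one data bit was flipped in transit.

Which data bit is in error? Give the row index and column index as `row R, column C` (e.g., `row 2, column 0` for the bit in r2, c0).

Recompute each row's even parity and compare to rp:
  r0: data parity 1, sent rp 1 → ok
  r1: data parity 0, sent rp 1 → mismatch
  r2: data parity 0, sent rp 0 → ok
Recompute each column's even parity and compare to cp:
  c0: data parity 1, sent cp 1 → ok
  c1: data parity 0, sent cp 0 → ok
  c2: data parity 0, sent cp 1 → mismatch
Exactly one row (r1) and one column (c2) fail → the flipped bit is at their intersection.

row 1, column 2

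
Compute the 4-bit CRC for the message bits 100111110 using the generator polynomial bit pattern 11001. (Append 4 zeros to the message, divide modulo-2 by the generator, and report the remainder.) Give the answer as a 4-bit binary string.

Append 4 zeros: 1001111100000. Divide by 11001 (XOR where the leading bit is 1):
  pos 0: 10011 XOR 11001 = 01010
  pos 1: 10101 XOR 11001 = 01100
  pos 2: 11001 XOR 11001 = 00000
  pos 7: 10000 XOR 11001 = 01001
  pos 8: 10010 XOR 11001 = 01011
Remainder (last 4 bits) = 1011. This is the CRC / FCS.

1011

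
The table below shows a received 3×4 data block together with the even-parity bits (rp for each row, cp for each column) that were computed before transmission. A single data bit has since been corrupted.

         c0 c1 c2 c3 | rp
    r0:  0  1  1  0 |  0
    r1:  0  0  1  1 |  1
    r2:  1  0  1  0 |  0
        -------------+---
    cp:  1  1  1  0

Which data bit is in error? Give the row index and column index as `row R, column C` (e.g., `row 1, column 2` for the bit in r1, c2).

Recompute each row's even parity and compare to rp:
  r0: data parity 0, sent rp 0 → ok
  r1: data parity 0, sent rp 1 → mismatch
  r2: data parity 0, sent rp 0 → ok
Recompute each column's even parity and compare to cp:
  c0: data parity 1, sent cp 1 → ok
  c1: data parity 1, sent cp 1 → ok
  c2: data parity 1, sent cp 1 → ok
  c3: data parity 1, sent cp 0 → mismatch
Exactly one row (r1) and one column (c3) fail → the flipped bit is at their intersection.

row 1, column 3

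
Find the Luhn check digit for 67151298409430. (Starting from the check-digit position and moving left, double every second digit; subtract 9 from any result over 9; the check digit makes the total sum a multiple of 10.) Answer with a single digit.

Partial digits right→left: 0 3 4 9 0 4 8 9 2 1 5 1 7 6
Double every second digit counting from the check-digit position (so the 1st, 3rd, 5th, ... of the partial from the right).
  doubled (with −9 where >9): 0 8 0 7 4 1 5 → sum 25
  kept as-is: 3 9 4 9 1 1 6 → sum 33
Total = 25 + 33 = 58.
Check digit = (10 − (58 mod 10)) mod 10 = 2.

2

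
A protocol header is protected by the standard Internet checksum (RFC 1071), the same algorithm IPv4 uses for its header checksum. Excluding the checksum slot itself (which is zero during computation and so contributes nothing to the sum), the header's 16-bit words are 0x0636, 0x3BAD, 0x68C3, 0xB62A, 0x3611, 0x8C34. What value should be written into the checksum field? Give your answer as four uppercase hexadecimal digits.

One's-complement addition (fold any carry out of bit 15 back into bit 0):
  0x0636 + 0x3BAD = 0x041E3
  0x41E3 + 0x68C3 = 0x0AAA6
  0xAAA6 + 0xB62A = 0x160D0 → wrap carry → 0x60D1
  0x60D1 + 0x3611 = 0x096E2
  0x96E2 + 0x8C34 = 0x12316 → wrap carry → 0x2317
One's-complement sum = 0x2317.
Checksum = ~0x2317 & 0xFFFF = 0xDCE8.

DCE8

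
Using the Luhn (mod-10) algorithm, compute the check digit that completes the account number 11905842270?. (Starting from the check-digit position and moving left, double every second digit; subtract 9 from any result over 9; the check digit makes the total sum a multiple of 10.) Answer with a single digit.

Partial digits right→left: 0 7 2 2 4 8 5 0 9 1 1
Double every second digit counting from the check-digit position (so the 1st, 3rd, 5th, ... of the partial from the right).
  doubled (with −9 where >9): 0 4 8 1 9 2 → sum 24
  kept as-is: 7 2 8 0 1 → sum 18
Total = 24 + 18 = 42.
Check digit = (10 − (42 mod 10)) mod 10 = 8.

8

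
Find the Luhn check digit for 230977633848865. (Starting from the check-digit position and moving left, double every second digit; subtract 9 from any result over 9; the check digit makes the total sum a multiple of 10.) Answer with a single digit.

2

Partial digits right→left: 5 6 8 8 4 8 3 3 6 7 7 9 0 3 2
Double every second digit counting from the check-digit position (so the 1st, 3rd, 5th, ... of the partial from the right).
  doubled (with −9 where >9): 1 7 8 6 3 5 0 4 → sum 34
  kept as-is: 6 8 8 3 7 9 3 → sum 44
Total = 34 + 44 = 78.
Check digit = (10 − (78 mod 10)) mod 10 = 2.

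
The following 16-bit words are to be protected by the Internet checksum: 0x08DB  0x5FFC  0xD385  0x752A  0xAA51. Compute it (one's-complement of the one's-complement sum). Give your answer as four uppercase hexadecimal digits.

A426

One's-complement addition (fold any carry out of bit 15 back into bit 0):
  0x08DB + 0x5FFC = 0x068D7
  0x68D7 + 0xD385 = 0x13C5C → wrap carry → 0x3C5D
  0x3C5D + 0x752A = 0x0B187
  0xB187 + 0xAA51 = 0x15BD8 → wrap carry → 0x5BD9
One's-complement sum = 0x5BD9.
Checksum = ~0x5BD9 & 0xFFFF = 0xA426.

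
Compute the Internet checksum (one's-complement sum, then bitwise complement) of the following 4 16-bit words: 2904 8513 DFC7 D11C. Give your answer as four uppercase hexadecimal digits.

One's-complement addition (fold any carry out of bit 15 back into bit 0):
  0x2904 + 0x8513 = 0x0AE17
  0xAE17 + 0xDFC7 = 0x18DDE → wrap carry → 0x8DDF
  0x8DDF + 0xD11C = 0x15EFB → wrap carry → 0x5EFC
One's-complement sum = 0x5EFC.
Checksum = ~0x5EFC & 0xFFFF = 0xA103.

A103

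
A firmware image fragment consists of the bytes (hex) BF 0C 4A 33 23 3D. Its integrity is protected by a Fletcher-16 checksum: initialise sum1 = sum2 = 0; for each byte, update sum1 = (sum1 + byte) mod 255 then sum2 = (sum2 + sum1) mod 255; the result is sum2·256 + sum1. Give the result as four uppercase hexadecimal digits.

Running sums (mod 255):
  after byte 0 (BF): sum1=191, sum2=191
  after byte 1 (0C): sum1=203, sum2=139
  after byte 2 (4A): sum1=22, sum2=161
  after byte 3 (33): sum1=73, sum2=234
  after byte 4 (23): sum1=108, sum2=87
  after byte 5 (3D): sum1=169, sum2=1
Checksum = sum2·256 + sum1 = 1·256 + 169 = 425 = 0x01A9.

01A9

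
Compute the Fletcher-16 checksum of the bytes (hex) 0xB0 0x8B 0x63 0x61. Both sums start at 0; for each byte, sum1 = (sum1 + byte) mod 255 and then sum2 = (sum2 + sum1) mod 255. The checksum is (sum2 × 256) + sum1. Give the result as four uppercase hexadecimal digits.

8D01

Running sums (mod 255):
  after byte 0 (0xB0): sum1=176, sum2=176
  after byte 1 (0x8B): sum1=60, sum2=236
  after byte 2 (0x63): sum1=159, sum2=140
  after byte 3 (0x61): sum1=1, sum2=141
Checksum = sum2·256 + sum1 = 141·256 + 1 = 36097 = 0x8D01.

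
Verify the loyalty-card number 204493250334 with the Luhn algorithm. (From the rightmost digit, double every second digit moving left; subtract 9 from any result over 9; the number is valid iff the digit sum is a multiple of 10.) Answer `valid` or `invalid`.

valid

From the right, keep odd positions and double even positions (subtract 9 from any doubled value over 9):
  doubled (positions 2,4,...): 6 0 4 9 8 4 → sum 31
  kept (positions 1,3,...): 4 3 5 3 4 0 → sum 19
Total = 50.
50 mod 10 = 0, so the number is valid.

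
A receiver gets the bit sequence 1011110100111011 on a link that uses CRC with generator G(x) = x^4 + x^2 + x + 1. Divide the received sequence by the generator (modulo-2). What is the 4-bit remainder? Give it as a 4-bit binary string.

1000

Modulo-2 division of 1011110100111011 by 10111:
  pos 0: 10111 XOR 10111 = 00000
  pos 5: 10100 XOR 10111 = 00011
  pos 8: 11111 XOR 10111 = 01000
  pos 9: 10000 XOR 10111 = 00111
  pos 11: 11111 XOR 10111 = 01000
Remainder = 1000 (nonzero — an error is detected).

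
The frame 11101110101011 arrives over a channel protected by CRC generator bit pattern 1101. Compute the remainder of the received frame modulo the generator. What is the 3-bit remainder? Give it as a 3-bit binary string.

000

Modulo-2 division of 11101110101011 by 1101:
  pos 0: 1110 XOR 1101 = 0011
  pos 2: 1111 XOR 1101 = 0010
  pos 4: 1010 XOR 1101 = 0111
  pos 5: 1111 XOR 1101 = 0010
  pos 7: 1001 XOR 1101 = 0100
  pos 8: 1000 XOR 1101 = 0101
  pos 9: 1011 XOR 1101 = 0110
  pos 10: 1101 XOR 1101 = 0000
Remainder = 000 (zero — the frame passes the CRC check).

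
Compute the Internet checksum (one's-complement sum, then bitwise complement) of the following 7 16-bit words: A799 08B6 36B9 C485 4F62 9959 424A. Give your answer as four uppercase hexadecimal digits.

One's-complement addition (fold any carry out of bit 15 back into bit 0):
  0xA799 + 0x08B6 = 0x0B04F
  0xB04F + 0x36B9 = 0x0E708
  0xE708 + 0xC485 = 0x1AB8D → wrap carry → 0xAB8E
  0xAB8E + 0x4F62 = 0x0FAF0
  0xFAF0 + 0x9959 = 0x19449 → wrap carry → 0x944A
  0x944A + 0x424A = 0x0D694
One's-complement sum = 0xD694.
Checksum = ~0xD694 & 0xFFFF = 0x296B.

296B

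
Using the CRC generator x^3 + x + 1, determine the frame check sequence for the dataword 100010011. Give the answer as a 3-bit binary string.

Append 3 zeros: 100010011000. Divide by 1011 (XOR where the leading bit is 1):
  pos 0: 1000 XOR 1011 = 0011
  pos 2: 1110 XOR 1011 = 0101
  pos 3: 1010 XOR 1011 = 0001
  pos 6: 1110 XOR 1011 = 0101
  pos 7: 1010 XOR 1011 = 0001
Remainder (last 3 bits) = 010. This is the CRC / FCS.

010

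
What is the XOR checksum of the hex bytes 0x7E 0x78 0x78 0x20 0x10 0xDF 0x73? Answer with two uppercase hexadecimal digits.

E2

XOR the bytes together:
  start with 0x7E
  0x7E ⊕ 0x78 = 0x06
  0x06 ⊕ 0x78 = 0x7E
  0x7E ⊕ 0x20 = 0x5E
  0x5E ⊕ 0x10 = 0x4E
  0x4E ⊕ 0xDF = 0x91
  0x91 ⊕ 0x73 = 0xE2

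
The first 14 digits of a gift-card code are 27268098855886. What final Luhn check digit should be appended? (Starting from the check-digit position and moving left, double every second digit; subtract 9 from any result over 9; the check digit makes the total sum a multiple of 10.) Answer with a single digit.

Partial digits right→left: 6 8 8 5 5 8 8 9 0 8 6 2 7 2
Double every second digit counting from the check-digit position (so the 1st, 3rd, 5th, ... of the partial from the right).
  doubled (with −9 where >9): 3 7 1 7 0 3 5 → sum 26
  kept as-is: 8 5 8 9 8 2 2 → sum 42
Total = 26 + 42 = 68.
Check digit = (10 − (68 mod 10)) mod 10 = 2.

2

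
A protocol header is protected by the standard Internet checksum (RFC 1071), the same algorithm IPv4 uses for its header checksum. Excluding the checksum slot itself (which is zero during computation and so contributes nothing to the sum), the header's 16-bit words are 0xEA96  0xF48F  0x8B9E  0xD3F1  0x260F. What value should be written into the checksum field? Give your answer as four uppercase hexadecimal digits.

9B39

One's-complement addition (fold any carry out of bit 15 back into bit 0):
  0xEA96 + 0xF48F = 0x1DF25 → wrap carry → 0xDF26
  0xDF26 + 0x8B9E = 0x16AC4 → wrap carry → 0x6AC5
  0x6AC5 + 0xD3F1 = 0x13EB6 → wrap carry → 0x3EB7
  0x3EB7 + 0x260F = 0x064C6
One's-complement sum = 0x64C6.
Checksum = ~0x64C6 & 0xFFFF = 0x9B39.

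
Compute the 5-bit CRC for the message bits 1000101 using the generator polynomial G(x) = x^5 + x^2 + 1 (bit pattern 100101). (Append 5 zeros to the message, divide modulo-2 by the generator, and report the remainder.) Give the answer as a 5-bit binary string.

10110

Append 5 zeros: 100010100000. Divide by 100101 (XOR where the leading bit is 1):
  pos 0: 100010 XOR 100101 = 000111
  pos 3: 111100 XOR 100101 = 011001
  pos 4: 110010 XOR 100101 = 010111
  pos 5: 101110 XOR 100101 = 001011
Remainder (last 5 bits) = 10110. This is the CRC / FCS.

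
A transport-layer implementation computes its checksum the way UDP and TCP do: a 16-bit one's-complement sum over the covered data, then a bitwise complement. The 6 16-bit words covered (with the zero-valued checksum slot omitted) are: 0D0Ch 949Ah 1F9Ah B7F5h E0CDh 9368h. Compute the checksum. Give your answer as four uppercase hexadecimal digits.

One's-complement addition (fold any carry out of bit 15 back into bit 0):
  0x0D0C + 0x949A = 0x0A1A6
  0xA1A6 + 0x1F9A = 0x0C140
  0xC140 + 0xB7F5 = 0x17935 → wrap carry → 0x7936
  0x7936 + 0xE0CD = 0x15A03 → wrap carry → 0x5A04
  0x5A04 + 0x9368 = 0x0ED6C
One's-complement sum = 0xED6C.
Checksum = ~0xED6C & 0xFFFF = 0x1293.

1293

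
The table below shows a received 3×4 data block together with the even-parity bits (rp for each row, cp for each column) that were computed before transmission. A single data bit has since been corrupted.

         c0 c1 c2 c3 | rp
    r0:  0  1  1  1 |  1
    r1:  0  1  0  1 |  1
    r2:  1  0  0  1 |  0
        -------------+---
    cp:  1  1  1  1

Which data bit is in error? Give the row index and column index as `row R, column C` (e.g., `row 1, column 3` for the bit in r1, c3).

row 1, column 1

Recompute each row's even parity and compare to rp:
  r0: data parity 1, sent rp 1 → ok
  r1: data parity 0, sent rp 1 → mismatch
  r2: data parity 0, sent rp 0 → ok
Recompute each column's even parity and compare to cp:
  c0: data parity 1, sent cp 1 → ok
  c1: data parity 0, sent cp 1 → mismatch
  c2: data parity 1, sent cp 1 → ok
  c3: data parity 1, sent cp 1 → ok
Exactly one row (r1) and one column (c1) fail → the flipped bit is at their intersection.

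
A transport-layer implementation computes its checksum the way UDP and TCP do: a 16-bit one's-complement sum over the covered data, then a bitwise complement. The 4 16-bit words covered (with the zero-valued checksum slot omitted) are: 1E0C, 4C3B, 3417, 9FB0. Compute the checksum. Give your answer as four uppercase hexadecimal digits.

C1F0

One's-complement addition (fold any carry out of bit 15 back into bit 0):
  0x1E0C + 0x4C3B = 0x06A47
  0x6A47 + 0x3417 = 0x09E5E
  0x9E5E + 0x9FB0 = 0x13E0E → wrap carry → 0x3E0F
One's-complement sum = 0x3E0F.
Checksum = ~0x3E0F & 0xFFFF = 0xC1F0.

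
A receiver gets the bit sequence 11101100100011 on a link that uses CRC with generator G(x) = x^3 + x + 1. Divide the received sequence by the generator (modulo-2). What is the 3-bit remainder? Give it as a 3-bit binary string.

Modulo-2 division of 11101100100011 by 1011:
  pos 0: 1110 XOR 1011 = 0101
  pos 1: 1011 XOR 1011 = 0000
  pos 5: 1001 XOR 1011 = 0010
  pos 7: 1000 XOR 1011 = 0011
  pos 9: 1101 XOR 1011 = 0110
  pos 10: 1101 XOR 1011 = 0110
Remainder = 110 (nonzero — an error is detected).

110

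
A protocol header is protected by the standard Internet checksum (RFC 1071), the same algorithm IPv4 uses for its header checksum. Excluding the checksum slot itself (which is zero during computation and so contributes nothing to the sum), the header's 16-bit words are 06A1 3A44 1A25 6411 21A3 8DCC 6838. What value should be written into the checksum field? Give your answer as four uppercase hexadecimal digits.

One's-complement addition (fold any carry out of bit 15 back into bit 0):
  0x06A1 + 0x3A44 = 0x040E5
  0x40E5 + 0x1A25 = 0x05B0A
  0x5B0A + 0x6411 = 0x0BF1B
  0xBF1B + 0x21A3 = 0x0E0BE
  0xE0BE + 0x8DCC = 0x16E8A → wrap carry → 0x6E8B
  0x6E8B + 0x6838 = 0x0D6C3
One's-complement sum = 0xD6C3.
Checksum = ~0xD6C3 & 0xFFFF = 0x293C.

293C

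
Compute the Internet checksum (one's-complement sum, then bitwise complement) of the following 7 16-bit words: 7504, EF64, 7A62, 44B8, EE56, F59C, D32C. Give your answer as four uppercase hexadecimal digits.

One's-complement addition (fold any carry out of bit 15 back into bit 0):
  0x7504 + 0xEF64 = 0x16468 → wrap carry → 0x6469
  0x6469 + 0x7A62 = 0x0DECB
  0xDECB + 0x44B8 = 0x12383 → wrap carry → 0x2384
  0x2384 + 0xEE56 = 0x111DA → wrap carry → 0x11DB
  0x11DB + 0xF59C = 0x10777 → wrap carry → 0x0778
  0x0778 + 0xD32C = 0x0DAA4
One's-complement sum = 0xDAA4.
Checksum = ~0xDAA4 & 0xFFFF = 0x255B.

255B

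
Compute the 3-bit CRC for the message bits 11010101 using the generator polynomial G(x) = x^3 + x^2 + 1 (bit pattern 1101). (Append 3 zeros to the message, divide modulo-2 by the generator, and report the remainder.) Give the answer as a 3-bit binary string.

110

Append 3 zeros: 11010101000. Divide by 1101 (XOR where the leading bit is 1):
  pos 0: 1101 XOR 1101 = 0000
  pos 5: 1010 XOR 1101 = 0111
  pos 6: 1110 XOR 1101 = 0011
Remainder (last 3 bits) = 110. This is the CRC / FCS.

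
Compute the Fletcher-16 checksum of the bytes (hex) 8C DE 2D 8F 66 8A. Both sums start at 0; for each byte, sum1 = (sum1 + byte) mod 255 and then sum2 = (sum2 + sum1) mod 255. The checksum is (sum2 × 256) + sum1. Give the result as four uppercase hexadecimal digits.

6019

Running sums (mod 255):
  after byte 0 (8C): sum1=140, sum2=140
  after byte 1 (DE): sum1=107, sum2=247
  after byte 2 (2D): sum1=152, sum2=144
  after byte 3 (8F): sum1=40, sum2=184
  after byte 4 (66): sum1=142, sum2=71
  after byte 5 (8A): sum1=25, sum2=96
Checksum = sum2·256 + sum1 = 96·256 + 25 = 24601 = 0x6019.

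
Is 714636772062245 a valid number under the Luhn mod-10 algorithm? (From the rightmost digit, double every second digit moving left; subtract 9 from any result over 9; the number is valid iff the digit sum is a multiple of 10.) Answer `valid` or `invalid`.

From the right, keep odd positions and double even positions (subtract 9 from any doubled value over 9):
  doubled (positions 2,4,...): 8 4 0 5 3 3 2 → sum 25
  kept (positions 1,3,...): 5 2 6 2 7 3 4 7 → sum 36
Total = 61.
61 mod 10 = 1, so the number is invalid.

invalid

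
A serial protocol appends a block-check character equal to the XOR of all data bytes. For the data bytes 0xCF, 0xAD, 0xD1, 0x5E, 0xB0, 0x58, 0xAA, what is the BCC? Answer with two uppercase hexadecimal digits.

XOR the bytes together:
  start with 0xCF
  0xCF ⊕ 0xAD = 0x62
  0x62 ⊕ 0xD1 = 0xB3
  0xB3 ⊕ 0x5E = 0xED
  0xED ⊕ 0xB0 = 0x5D
  0x5D ⊕ 0x58 = 0x05
  0x05 ⊕ 0xAA = 0xAF

AF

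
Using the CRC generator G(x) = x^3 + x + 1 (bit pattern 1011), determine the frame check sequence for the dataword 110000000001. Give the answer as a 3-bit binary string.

Append 3 zeros: 110000000001000. Divide by 1011 (XOR where the leading bit is 1):
  pos 0: 1100 XOR 1011 = 0111
  pos 1: 1110 XOR 1011 = 0101
  pos 2: 1010 XOR 1011 = 0001
  pos 5: 1000 XOR 1011 = 0011
  pos 7: 1100 XOR 1011 = 0111
  pos 8: 1111 XOR 1011 = 0100
  pos 9: 1000 XOR 1011 = 0011
  pos 11: 1100 XOR 1011 = 0111
Remainder (last 3 bits) = 111. This is the CRC / FCS.

111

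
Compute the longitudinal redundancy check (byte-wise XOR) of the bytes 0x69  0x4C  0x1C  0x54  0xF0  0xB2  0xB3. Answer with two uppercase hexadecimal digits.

XOR the bytes together:
  start with 0x69
  0x69 ⊕ 0x4C = 0x25
  0x25 ⊕ 0x1C = 0x39
  0x39 ⊕ 0x54 = 0x6D
  0x6D ⊕ 0xF0 = 0x9D
  0x9D ⊕ 0xB2 = 0x2F
  0x2F ⊕ 0xB3 = 0x9C

9C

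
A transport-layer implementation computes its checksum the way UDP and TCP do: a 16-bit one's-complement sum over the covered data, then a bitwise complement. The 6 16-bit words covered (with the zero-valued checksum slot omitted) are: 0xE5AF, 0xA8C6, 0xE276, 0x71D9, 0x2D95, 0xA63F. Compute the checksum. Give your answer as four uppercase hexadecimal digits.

4964

One's-complement addition (fold any carry out of bit 15 back into bit 0):
  0xE5AF + 0xA8C6 = 0x18E75 → wrap carry → 0x8E76
  0x8E76 + 0xE276 = 0x170EC → wrap carry → 0x70ED
  0x70ED + 0x71D9 = 0x0E2C6
  0xE2C6 + 0x2D95 = 0x1105B → wrap carry → 0x105C
  0x105C + 0xA63F = 0x0B69B
One's-complement sum = 0xB69B.
Checksum = ~0xB69B & 0xFFFF = 0x4964.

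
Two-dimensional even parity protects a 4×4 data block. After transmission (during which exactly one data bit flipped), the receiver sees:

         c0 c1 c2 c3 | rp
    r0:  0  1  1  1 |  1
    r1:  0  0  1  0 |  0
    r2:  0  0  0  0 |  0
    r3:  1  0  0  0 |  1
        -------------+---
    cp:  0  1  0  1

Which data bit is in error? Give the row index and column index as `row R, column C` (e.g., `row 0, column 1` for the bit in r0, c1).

Recompute each row's even parity and compare to rp:
  r0: data parity 1, sent rp 1 → ok
  r1: data parity 1, sent rp 0 → mismatch
  r2: data parity 0, sent rp 0 → ok
  r3: data parity 1, sent rp 1 → ok
Recompute each column's even parity and compare to cp:
  c0: data parity 1, sent cp 0 → mismatch
  c1: data parity 1, sent cp 1 → ok
  c2: data parity 0, sent cp 0 → ok
  c3: data parity 1, sent cp 1 → ok
Exactly one row (r1) and one column (c0) fail → the flipped bit is at their intersection.

row 1, column 0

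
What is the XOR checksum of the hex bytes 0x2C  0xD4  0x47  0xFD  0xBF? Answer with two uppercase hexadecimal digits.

FD

XOR the bytes together:
  start with 0x2C
  0x2C ⊕ 0xD4 = 0xF8
  0xF8 ⊕ 0x47 = 0xBF
  0xBF ⊕ 0xFD = 0x42
  0x42 ⊕ 0xBF = 0xFD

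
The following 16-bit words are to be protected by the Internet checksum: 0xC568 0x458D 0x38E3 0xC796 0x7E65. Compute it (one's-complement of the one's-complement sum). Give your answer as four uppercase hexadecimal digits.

762A

One's-complement addition (fold any carry out of bit 15 back into bit 0):
  0xC568 + 0x458D = 0x10AF5 → wrap carry → 0x0AF6
  0x0AF6 + 0x38E3 = 0x043D9
  0x43D9 + 0xC796 = 0x10B6F → wrap carry → 0x0B70
  0x0B70 + 0x7E65 = 0x089D5
One's-complement sum = 0x89D5.
Checksum = ~0x89D5 & 0xFFFF = 0x762A.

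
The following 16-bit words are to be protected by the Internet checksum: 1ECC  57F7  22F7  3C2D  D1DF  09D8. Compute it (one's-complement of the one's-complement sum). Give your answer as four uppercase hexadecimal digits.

4E60

One's-complement addition (fold any carry out of bit 15 back into bit 0):
  0x1ECC + 0x57F7 = 0x076C3
  0x76C3 + 0x22F7 = 0x099BA
  0x99BA + 0x3C2D = 0x0D5E7
  0xD5E7 + 0xD1DF = 0x1A7C6 → wrap carry → 0xA7C7
  0xA7C7 + 0x09D8 = 0x0B19F
One's-complement sum = 0xB19F.
Checksum = ~0xB19F & 0xFFFF = 0x4E60.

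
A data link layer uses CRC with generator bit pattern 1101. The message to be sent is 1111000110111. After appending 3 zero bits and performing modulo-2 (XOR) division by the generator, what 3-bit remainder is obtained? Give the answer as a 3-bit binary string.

Append 3 zeros: 1111000110111000. Divide by 1101 (XOR where the leading bit is 1):
  pos 0: 1111 XOR 1101 = 0010
  pos 2: 1000 XOR 1101 = 0101
  pos 3: 1010 XOR 1101 = 0111
  pos 4: 1111 XOR 1101 = 0010
  pos 6: 1010 XOR 1101 = 0111
  pos 7: 1111 XOR 1101 = 0010
  pos 9: 1011 XOR 1101 = 0110
  pos 10: 1100 XOR 1101 = 0001
Remainder (last 3 bits) = 100. This is the CRC / FCS.

100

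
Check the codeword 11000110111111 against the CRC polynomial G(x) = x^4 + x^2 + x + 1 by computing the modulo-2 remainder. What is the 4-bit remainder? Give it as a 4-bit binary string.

0000

Modulo-2 division of 11000110111111 by 10111:
  pos 0: 11000 XOR 10111 = 01111
  pos 1: 11111 XOR 10111 = 01000
  pos 2: 10001 XOR 10111 = 00110
  pos 4: 11001 XOR 10111 = 01110
  pos 5: 11101 XOR 10111 = 01010
  pos 6: 10101 XOR 10111 = 00010
  pos 9: 10111 XOR 10111 = 00000
Remainder = 0000 (zero — the frame passes the CRC check).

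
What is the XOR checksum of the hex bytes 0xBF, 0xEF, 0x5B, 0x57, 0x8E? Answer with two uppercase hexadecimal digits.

D2

XOR the bytes together:
  start with 0xBF
  0xBF ⊕ 0xEF = 0x50
  0x50 ⊕ 0x5B = 0x0B
  0x0B ⊕ 0x57 = 0x5C
  0x5C ⊕ 0x8E = 0xD2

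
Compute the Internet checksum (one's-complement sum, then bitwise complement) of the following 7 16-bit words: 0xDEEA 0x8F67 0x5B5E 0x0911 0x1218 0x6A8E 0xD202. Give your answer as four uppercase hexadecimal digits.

One's-complement addition (fold any carry out of bit 15 back into bit 0):
  0xDEEA + 0x8F67 = 0x16E51 → wrap carry → 0x6E52
  0x6E52 + 0x5B5E = 0x0C9B0
  0xC9B0 + 0x0911 = 0x0D2C1
  0xD2C1 + 0x1218 = 0x0E4D9
  0xE4D9 + 0x6A8E = 0x14F67 → wrap carry → 0x4F68
  0x4F68 + 0xD202 = 0x1216A → wrap carry → 0x216B
One's-complement sum = 0x216B.
Checksum = ~0x216B & 0xFFFF = 0xDE94.

DE94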